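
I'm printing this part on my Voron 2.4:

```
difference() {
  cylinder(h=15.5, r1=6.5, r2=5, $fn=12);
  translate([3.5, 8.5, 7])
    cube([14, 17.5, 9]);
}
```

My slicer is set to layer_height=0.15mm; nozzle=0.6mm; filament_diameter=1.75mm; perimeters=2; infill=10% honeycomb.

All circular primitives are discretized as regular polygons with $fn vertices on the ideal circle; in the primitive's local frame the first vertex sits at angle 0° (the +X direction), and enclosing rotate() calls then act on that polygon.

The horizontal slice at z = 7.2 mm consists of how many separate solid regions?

1

At z = 7.2 mm: the cone contributes a regular 12-gon of circumradius 5.803 (interpolated between r1=6.5 and r2=5 at t=0.465); the cube at (3.5, 8.5) is present — its section is the full 14×17.5 rectangle; Subtracting the remaining from the first: starting from the cone, the 14×17.5 cube at (3.5, 8.5) misses the remaining region (no effect) — 1 connected region. The result has 1 disconnected region.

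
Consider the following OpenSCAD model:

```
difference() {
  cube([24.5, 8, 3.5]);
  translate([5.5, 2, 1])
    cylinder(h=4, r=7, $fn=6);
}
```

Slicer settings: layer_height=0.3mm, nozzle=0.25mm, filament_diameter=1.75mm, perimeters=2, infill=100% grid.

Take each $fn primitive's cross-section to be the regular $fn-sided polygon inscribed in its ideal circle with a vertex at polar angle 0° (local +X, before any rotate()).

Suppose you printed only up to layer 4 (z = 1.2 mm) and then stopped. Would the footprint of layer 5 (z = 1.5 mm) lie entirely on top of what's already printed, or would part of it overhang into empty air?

Compare the two slices. At z = 1.2: the 24.5×8 cube contributes its full rectangle (area 196.00 mm²); the r=7 cylinder at (5.5, 2) gives a regular 6-gon of circumradius 7 (constant along its height) (area = (6/2)·7.000²·sin(360°/6) = 127.31 mm²); Taking the first minus the rest: starting from the 24.5×8 cube (196.00 mm²), the r=7 cylinder at (5.5, 2) partially overlaps it — only the 85.11 mm² overlap (of its 127.31 mm²) is removed, clipping the outline — area = 110.89 mm². At z = 1.5: the cube (footprint 24.5×8) is included at this height (area 196.00 mm²); the r=7 cylinder at (5.5, 2) contributes a regular 6-gon of circumradius 7 (area = (6/2)·7.000²·sin(360°/6) = 127.31 mm²); After the difference (first − rest): starting from the 24.5×8 cube (196.00 mm²), the r=7 cylinder at (5.5, 2) partially overlaps it — only the 85.11 mm² overlap (of its 127.31 mm²) is removed, clipping the outline — area = 110.89 mm². Checking containment: the cross-section at z = 1.5 is a subset of the cross-section at z = 1.2.

entirely on top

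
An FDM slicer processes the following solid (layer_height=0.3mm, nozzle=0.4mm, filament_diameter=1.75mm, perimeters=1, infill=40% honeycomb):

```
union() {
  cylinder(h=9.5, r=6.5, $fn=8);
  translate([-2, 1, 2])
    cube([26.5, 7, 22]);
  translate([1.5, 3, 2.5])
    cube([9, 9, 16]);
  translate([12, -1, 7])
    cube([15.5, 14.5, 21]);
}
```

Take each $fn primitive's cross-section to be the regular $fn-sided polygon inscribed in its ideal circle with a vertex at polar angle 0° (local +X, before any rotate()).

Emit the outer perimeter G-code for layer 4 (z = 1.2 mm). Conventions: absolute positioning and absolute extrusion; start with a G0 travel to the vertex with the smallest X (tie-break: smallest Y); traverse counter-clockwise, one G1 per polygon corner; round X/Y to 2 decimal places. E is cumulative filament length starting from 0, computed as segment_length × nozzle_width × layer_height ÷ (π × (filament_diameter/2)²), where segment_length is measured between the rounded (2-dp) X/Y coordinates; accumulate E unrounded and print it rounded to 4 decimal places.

At z = 1.2 mm: the r=6.5 cylinder contributes a regular 8-gon of circumradius 6.5; the cube at (-2, 1) is absent (z outside [2, 24]); the cube at (1.5, 3) is not intersected at this z (z outside [2.5, 18.5]); the cube at (12, -1) is not intersected at this z (z outside [7, 28]); Combining (union): only the r=6.5 cylinder is present, so the union is just that shape — 1 connected region. The outline is a single polygon with 8 vertices. Extrusion per mm of travel: 0.4 × 0.3 / (π × 0.875²) = 0.049890. Accumulating E over each segment gives final E = 1.9864.

G0 X-6.50 Y0.00 Z1.20
G1 X-4.60 Y-4.60 E0.2483
G1 X0.00 Y-6.50 E0.4966
G1 X4.60 Y-4.60 E0.7449
G1 X6.50 Y0.00 E0.9932
G1 X4.60 Y4.60 E1.2415
G1 X0.00 Y6.50 E1.4898
G1 X-4.60 Y4.60 E1.7381
G1 X-6.50 Y0.00 E1.9864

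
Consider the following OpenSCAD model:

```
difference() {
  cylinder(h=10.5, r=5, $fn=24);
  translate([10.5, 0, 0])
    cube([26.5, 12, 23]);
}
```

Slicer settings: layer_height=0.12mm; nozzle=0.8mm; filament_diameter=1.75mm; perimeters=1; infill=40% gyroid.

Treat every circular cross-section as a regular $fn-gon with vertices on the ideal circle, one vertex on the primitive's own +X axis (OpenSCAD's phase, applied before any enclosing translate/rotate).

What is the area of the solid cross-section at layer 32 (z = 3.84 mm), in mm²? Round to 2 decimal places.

77.65 mm²

At z = 3.84 mm: the r=5 cylinder gives a regular 24-gon of circumradius 5 (constant along its height) (area = (24/2)·5.000²·sin(360°/24) = 77.65 mm²); the 26.5×12 cube at (10.5, 0) contributes its full rectangle (area 318.00 mm²); After the difference (first − rest): starting from the r=5 cylinder (77.65 mm²), the 26.5×12 cube at (10.5, 0) misses the remaining region (no effect) — area = 77.65 mm². Overall, the cross-section is a single solid region. Net area = 77.65 mm².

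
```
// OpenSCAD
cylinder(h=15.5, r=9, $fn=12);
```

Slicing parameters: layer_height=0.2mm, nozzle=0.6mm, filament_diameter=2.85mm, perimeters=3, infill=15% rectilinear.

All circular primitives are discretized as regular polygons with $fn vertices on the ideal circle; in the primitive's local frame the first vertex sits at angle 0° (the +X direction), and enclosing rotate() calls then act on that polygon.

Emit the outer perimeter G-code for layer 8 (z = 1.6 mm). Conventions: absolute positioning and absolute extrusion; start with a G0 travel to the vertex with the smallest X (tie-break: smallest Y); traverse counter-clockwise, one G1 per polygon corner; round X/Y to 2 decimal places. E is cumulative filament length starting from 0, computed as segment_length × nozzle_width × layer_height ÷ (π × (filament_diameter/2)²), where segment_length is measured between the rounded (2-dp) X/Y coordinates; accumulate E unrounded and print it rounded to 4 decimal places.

At z = 1.6 mm: the r=9 cylinder contributes a regular 12-gon of circumradius 9. The outline is a single polygon with 12 vertices. Extrusion per mm of travel: 0.6 × 0.2 / (π × 1.425²) = 0.018811. Accumulating E over each segment gives final E = 1.0513.

G0 X-9.00 Y0.00 Z1.60
G1 X-7.79 Y-4.50 E0.0877
G1 X-4.50 Y-7.79 E0.1752
G1 X0.00 Y-9.00 E0.2628
G1 X4.50 Y-7.79 E0.3505
G1 X7.79 Y-4.50 E0.4380
G1 X9.00 Y0.00 E0.5257
G1 X7.79 Y4.50 E0.6133
G1 X4.50 Y7.79 E0.7008
G1 X0.00 Y9.00 E0.7885
G1 X-4.50 Y7.79 E0.8761
G1 X-7.79 Y4.50 E0.9637
G1 X-9.00 Y0.00 E1.0513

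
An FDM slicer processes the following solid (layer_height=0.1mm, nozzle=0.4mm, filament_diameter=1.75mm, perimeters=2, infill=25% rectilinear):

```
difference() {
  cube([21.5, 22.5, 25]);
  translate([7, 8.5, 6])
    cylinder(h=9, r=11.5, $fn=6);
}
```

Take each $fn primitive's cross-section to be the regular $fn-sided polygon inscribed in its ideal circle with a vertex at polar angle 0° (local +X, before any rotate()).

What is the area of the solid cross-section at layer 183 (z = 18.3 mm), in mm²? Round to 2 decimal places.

483.75 mm²

At z = 18.3 mm: the cube (footprint 21.5×22.5) is included at this height (area 483.75 mm²); the cylinder at (7, 8.5) is not intersected at this z (z outside [6, 15]); After the difference (first − rest): none of the subtracted shapes is present at this height, so the 21.5×22.5 cube is unchanged — area = 483.75 mm². Overall, the cross-section is a single solid region. Net area = 483.75 mm².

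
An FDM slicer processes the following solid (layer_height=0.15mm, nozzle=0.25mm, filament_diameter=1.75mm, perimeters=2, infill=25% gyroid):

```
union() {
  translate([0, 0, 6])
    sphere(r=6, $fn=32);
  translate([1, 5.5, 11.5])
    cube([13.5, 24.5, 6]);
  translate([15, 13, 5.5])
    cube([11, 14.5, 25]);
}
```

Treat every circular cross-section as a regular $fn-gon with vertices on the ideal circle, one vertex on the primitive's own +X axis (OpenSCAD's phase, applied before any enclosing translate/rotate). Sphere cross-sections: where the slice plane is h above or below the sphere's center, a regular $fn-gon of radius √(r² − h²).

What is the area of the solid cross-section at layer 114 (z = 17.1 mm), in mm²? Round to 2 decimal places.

At z = 17.1 mm: the sphere is absent (|z−center|=11.100 > r=6); the cube at (1, 5.5) is present — its section is the full 13.5×24.5 rectangle (area 330.75 mm²); the 11×14.5 cube at (15, 13) contributes its full rectangle (area 159.50 mm²); Taking the union: the 2 present regions are separate (no shared area or edge), so areas and boundary lengths simply add and each stays a separate island — area = 490.25 mm². Overall, the cross-section has 2 separate islands. Net area = 490.25 mm².

490.25 mm²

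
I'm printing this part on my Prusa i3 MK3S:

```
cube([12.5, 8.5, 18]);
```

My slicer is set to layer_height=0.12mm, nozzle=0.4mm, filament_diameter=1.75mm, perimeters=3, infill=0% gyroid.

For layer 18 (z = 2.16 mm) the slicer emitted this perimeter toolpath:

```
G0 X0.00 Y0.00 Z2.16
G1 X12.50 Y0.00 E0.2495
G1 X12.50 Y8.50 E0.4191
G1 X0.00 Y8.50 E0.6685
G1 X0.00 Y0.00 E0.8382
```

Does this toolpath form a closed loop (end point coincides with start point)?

yes

Start point (G0): (0.00, 0.00). End point (last G1): the path returns to the start — closed.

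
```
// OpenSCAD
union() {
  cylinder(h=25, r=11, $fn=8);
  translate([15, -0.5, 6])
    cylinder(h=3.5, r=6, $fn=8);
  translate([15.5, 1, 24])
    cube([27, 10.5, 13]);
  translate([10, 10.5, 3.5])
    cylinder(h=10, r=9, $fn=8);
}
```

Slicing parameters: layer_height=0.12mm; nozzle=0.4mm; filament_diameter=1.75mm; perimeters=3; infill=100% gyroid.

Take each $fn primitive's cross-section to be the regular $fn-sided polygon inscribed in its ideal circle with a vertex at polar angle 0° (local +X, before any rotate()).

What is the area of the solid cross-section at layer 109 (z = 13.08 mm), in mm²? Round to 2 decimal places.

534.86 mm²

At z = 13.08 mm: the cylinder: section is a regular 8-gon, circumradius r=11 (area = (8/2)·11.000²·sin(360°/8) = 342.24 mm²); the cylinder at (15, -0.5) does not reach this height (z outside [6, 9.5]); the cube at (15.5, 1) does not reach this height (z outside [24, 37]); the cylinder at (10, 10.5): section is a regular 8-gon, circumradius r=9 (area = (8/2)·9.000²·sin(360°/8) = 229.10 mm²); Combining (union): the regions partially overlap — summed areas 571.34 mm² minus the doubly-counted overlap 36.48 mm² gives 534.86 mm² — area = 534.86 mm². Overall, the cross-section is a single solid region. Net area = 534.86 mm².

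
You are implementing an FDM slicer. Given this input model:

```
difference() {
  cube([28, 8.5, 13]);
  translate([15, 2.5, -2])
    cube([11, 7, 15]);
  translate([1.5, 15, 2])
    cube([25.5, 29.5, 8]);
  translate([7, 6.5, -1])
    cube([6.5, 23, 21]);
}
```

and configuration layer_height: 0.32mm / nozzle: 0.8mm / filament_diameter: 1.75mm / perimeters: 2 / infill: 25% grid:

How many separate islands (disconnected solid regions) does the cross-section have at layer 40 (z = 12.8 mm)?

At z = 12.8 mm: the cube is present — its section is the full 28×8.5 rectangle; the 11×7 cube at (15, 2.5) contributes its full rectangle; the cube at (1.5, 15) is absent (z outside [2, 10]); the 6.5×23 cube at (7, 6.5) contributes its full rectangle; Subtracting the remaining from the first: starting from the 28×8.5 cube, the 11×7 cube at (15, 2.5) partially overlaps it — only the 66.00 mm² overlap (of its 77.00 mm²) is removed, clipping the outline; the 6.5×23 cube at (7, 6.5) partially overlaps it — only the 13.00 mm² overlap (of its 149.50 mm²) is removed, clipping the outline — 1 connected region. Overall, the cross-section is a single solid region. Island count = 1.

1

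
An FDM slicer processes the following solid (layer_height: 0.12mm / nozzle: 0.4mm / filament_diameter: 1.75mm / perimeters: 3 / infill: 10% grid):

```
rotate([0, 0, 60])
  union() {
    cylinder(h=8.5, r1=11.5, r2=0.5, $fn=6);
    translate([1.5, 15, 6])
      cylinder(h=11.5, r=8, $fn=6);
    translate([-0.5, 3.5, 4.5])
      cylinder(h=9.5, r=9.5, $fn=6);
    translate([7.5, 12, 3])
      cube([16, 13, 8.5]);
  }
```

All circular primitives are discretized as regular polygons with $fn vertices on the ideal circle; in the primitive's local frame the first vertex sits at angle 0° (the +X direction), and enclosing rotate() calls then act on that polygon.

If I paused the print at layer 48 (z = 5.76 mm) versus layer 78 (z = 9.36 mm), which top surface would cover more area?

Layer 48 (z = 5.76): the cone contributes a regular 6-gon of circumradius 4.046 (interpolated between r1=11.5 and r2=0.5 at t=0.678) (area = (6/2)·4.046²·sin(360°/6) = 42.53 mm²); the cylinder at (1.5, 15) is not intersected at this z (z outside [6, 17.5]); the r=9.5 cylinder at (-0.5, 3.5) contributes a regular 6-gon of circumradius 9.5 (area = (6/2)·9.500²·sin(360°/6) = 234.48 mm²); the cube at (7.5, 12) (footprint 16×13) is included at this height (area 208.00 mm²); Merging all regions: the regions partially overlap — summed areas 485.00 mm² minus the doubly-counted overlap 42.53 mm² gives 442.48 mm² — area = 442.48 mm²; (whole slice rotated 60° about Z — lengths, areas and connectivity unchanged). So its area = 442.48 mm². Layer 78 (z = 9.36): the cone is not intersected at this z (z outside [0, 8.5]); the cylinder at (1.5, 15): section is a regular 6-gon, circumradius r=8 (area = (6/2)·8.000²·sin(360°/6) = 166.28 mm²); the r=9.5 cylinder at (-0.5, 3.5) gives a regular 6-gon of circumradius 9.5 (constant along its height) (area = (6/2)·9.500²·sin(360°/6) = 234.48 mm²); the 16×13 cube at (7.5, 12) contributes its full rectangle (area 208.00 mm²); Taking the union: the regions partially overlap — summed areas 608.75 mm² minus the doubly-counted overlap 38.93 mm² gives 569.82 mm² — area = 569.82 mm²; (rotated 60° about Z; rotation is an isometry so areas/perimeters/island counts are preserved). So its area = 569.82 mm². Layer 78 is larger (569.82 vs 442.48 mm²).

layer 78 (z = 9.36 mm)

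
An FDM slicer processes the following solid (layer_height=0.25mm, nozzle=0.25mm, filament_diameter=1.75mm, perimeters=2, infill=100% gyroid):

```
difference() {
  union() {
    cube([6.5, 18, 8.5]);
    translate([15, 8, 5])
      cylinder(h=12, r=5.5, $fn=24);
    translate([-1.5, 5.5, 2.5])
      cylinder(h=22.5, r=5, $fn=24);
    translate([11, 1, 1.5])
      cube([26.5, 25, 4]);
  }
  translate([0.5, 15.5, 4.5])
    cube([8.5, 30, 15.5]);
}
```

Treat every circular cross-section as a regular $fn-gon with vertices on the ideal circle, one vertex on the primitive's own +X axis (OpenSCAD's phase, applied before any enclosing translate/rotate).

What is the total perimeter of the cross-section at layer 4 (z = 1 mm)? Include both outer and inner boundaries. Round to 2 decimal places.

At z = 1 mm: the cube is present — its section is the full 6.5×18 rectangle (perimeter 49.00 mm); the cylinder at (15, 8) is not intersected at this z (z outside [5, 17]); the cylinder at (-1.5, 5.5) is not intersected at this z (z outside [2.5, 25]); the cube at (11, 1) does not reach this height (z outside [1.5, 5.5]); Merging all regions: only the 6.5×18 cube is present, so the union is just that shape — boundary = 49.00 mm; the cube at (0.5, 15.5) is not intersected at this z (z outside [4.5, 20]); After the difference (first − rest): none of the subtracted shapes is present at this height, so that combined region is unchanged — boundary = 49.00 mm. Overall, the cross-section is a single solid region. Total boundary length (outer) = 49.00 mm.

49.00 mm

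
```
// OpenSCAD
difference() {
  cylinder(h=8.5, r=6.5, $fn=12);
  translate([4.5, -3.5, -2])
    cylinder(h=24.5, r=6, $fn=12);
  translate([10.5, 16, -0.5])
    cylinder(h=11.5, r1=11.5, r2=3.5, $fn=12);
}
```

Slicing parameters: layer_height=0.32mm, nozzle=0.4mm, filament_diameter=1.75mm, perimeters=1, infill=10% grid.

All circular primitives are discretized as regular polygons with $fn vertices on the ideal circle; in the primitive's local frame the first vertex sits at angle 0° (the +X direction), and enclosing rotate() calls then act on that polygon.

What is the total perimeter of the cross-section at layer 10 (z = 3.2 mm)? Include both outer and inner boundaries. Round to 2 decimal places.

41.01 mm

At z = 3.2 mm: the r=6.5 cylinder contributes a regular 12-gon of circumradius 6.5 (perimeter = 2·12·6.500·sin(180°/12) = 40.38 mm); the r=6 cylinder at (4.5, -3.5) contributes a regular 12-gon of circumradius 6 (perimeter = 2·12·6.000·sin(180°/12) = 37.27 mm); the cone at (10.5, 16) contributes a regular 12-gon of circumradius 8.926 (interpolated between r1=11.5 and r2=3.5 at t=0.322) (perimeter = 2·12·8.926·sin(180°/12) = 55.45 mm); Taking the first minus the rest: starting from the r=6.5 cylinder, the r=6 cylinder at (4.5, -3.5) partially overlaps it — only the 50.07 mm² overlap (of its 108.00 mm²) is removed, clipping the outline; the cone at (10.5, 16) misses the remaining region (no effect) — boundary = 41.01 mm. Overall, the cross-section is a single solid region. Total boundary length (outer) = 41.01 mm.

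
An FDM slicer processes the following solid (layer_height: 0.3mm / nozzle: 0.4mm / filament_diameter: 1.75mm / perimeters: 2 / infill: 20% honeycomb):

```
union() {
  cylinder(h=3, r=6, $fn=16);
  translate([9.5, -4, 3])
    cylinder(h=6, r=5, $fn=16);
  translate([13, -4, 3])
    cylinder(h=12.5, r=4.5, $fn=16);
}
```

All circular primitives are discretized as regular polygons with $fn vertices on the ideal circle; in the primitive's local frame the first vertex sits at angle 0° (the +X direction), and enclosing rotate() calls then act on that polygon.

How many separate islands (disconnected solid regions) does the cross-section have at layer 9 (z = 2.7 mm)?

1

At z = 2.7 mm: the r=6 cylinder gives a regular 16-gon of circumradius 6 (constant along its height); the cylinder at (9.5, -4) does not reach this height (z outside [3, 9]); the cylinder at (13, -4) does not reach this height (z outside [3, 15.5]); Taking the union: only the r=6 cylinder is present, so the union is just that shape — 1 connected region. Overall, the cross-section is a single solid region. Island count = 1.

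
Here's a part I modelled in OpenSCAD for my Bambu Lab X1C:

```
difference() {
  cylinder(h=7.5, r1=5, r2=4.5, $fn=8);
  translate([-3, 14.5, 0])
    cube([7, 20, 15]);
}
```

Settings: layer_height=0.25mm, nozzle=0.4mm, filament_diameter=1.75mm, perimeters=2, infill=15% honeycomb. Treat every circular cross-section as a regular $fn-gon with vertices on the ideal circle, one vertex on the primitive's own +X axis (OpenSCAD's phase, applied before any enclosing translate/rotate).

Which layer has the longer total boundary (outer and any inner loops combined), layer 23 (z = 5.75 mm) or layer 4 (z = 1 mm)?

layer 4 (z = 1 mm)

Layer 23 (z = 5.75): the cone contributes a regular 8-gon of circumradius 4.617 (interpolated between r1=5 and r2=4.5 at t=0.767) (perimeter = 2·8·4.617·sin(180°/8) = 28.27 mm); the 7×20 cube at (-3, 14.5) contributes its full rectangle (perimeter 54.00 mm); Taking the first minus the rest: starting from the cone, the 7×20 cube at (-3, 14.5) misses the remaining region (no effect) — boundary = 28.27 mm. So its perimeter = 28.27 mm. Layer 4 (z = 1): the cone (r1=5→r2=4.5) has section circumradius 4.933 here — a regular 8-gon (perimeter = 2·8·4.933·sin(180°/8) = 30.21 mm); the cube at (-3, 14.5) (footprint 7×20) is included at this height (perimeter 54.00 mm); Subtracting the remaining from the first: starting from the cone, the 7×20 cube at (-3, 14.5) misses the remaining region (no effect) — boundary = 30.21 mm. So its perimeter = 30.21 mm. Layer 4 is larger (30.21 vs 28.27 mm).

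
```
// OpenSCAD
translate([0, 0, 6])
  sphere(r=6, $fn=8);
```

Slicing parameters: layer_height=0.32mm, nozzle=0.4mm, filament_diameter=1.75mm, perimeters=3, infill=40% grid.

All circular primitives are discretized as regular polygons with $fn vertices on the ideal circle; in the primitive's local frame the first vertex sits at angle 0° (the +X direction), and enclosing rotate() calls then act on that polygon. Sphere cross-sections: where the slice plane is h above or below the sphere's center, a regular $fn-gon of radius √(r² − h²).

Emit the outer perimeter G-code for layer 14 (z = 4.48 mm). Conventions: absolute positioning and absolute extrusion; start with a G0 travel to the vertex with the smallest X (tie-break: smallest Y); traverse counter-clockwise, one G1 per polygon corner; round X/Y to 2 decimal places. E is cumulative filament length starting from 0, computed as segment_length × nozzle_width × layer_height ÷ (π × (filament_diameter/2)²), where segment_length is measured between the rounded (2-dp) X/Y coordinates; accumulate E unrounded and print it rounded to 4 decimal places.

G0 X-5.80 Y0.00 Z4.48
G1 X-4.10 Y-4.10 E0.2362
G1 X0.00 Y-5.80 E0.4724
G1 X4.10 Y-4.10 E0.7086
G1 X5.80 Y0.00 E0.9448
G1 X4.10 Y4.10 E1.1810
G1 X0.00 Y5.80 E1.4172
G1 X-4.10 Y4.10 E1.6534
G1 X-5.80 Y0.00 E1.8896

At z = 4.48 mm: the r=6 sphere contributes a regular 8-gon of circumradius √(6²−1.52²) = 5.804. The outline is a single polygon with 8 vertices. Extrusion per mm of travel: 0.4 × 0.32 / (π × 0.875²) = 0.053216. Accumulating E over each segment gives final E = 1.8896.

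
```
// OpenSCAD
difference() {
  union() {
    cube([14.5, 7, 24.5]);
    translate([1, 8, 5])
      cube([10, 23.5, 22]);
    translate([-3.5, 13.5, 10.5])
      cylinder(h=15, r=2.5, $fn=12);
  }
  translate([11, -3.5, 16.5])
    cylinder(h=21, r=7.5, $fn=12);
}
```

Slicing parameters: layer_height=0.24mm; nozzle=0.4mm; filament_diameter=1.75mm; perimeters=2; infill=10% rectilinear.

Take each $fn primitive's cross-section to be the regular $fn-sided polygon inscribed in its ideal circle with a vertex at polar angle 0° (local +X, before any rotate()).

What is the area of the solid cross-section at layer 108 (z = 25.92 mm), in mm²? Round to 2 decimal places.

At z = 25.92 mm: the cube is absent (z outside [0, 24.5]); the 10×23.5 cube at (1, 8) contributes its full rectangle (area 235.00 mm²); the cylinder at (-3.5, 13.5) is not intersected at this z (z outside [10.5, 25.5]); Taking the union: only the 10×23.5 cube at (1, 8) is present, so the union is just that shape — area = 235.00 mm²; the cylinder at (11, -3.5): section is a regular 12-gon, circumradius r=7.5 (area = (12/2)·7.500²·sin(360°/12) = 168.75 mm²); After the difference (first − rest): starting from that combined region (235.00 mm²), the r=7.5 cylinder at (11, -3.5) misses the remaining region (no effect) — area = 235.00 mm². Overall, the cross-section is a single solid region. Net area = 235.00 mm².

235.00 mm²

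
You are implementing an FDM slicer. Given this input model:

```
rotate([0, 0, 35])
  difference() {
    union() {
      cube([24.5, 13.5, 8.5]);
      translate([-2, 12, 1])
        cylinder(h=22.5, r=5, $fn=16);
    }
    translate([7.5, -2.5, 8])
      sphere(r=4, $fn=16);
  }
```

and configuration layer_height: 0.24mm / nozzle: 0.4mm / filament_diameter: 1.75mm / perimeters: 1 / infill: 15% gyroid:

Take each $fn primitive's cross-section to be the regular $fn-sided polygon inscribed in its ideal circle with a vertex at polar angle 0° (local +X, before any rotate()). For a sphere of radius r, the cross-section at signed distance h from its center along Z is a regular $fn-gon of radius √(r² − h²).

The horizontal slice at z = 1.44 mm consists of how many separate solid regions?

1

At z = 1.44 mm: the cube is present — its section is the full 24.5×13.5 rectangle; the cylinder at (-2, 12): section is a regular 16-gon, circumradius r=5; Taking the union: the regions partially overlap (shared area 13.81 mm²), so overlapping operands fuse into one piece — 1 connected region; the sphere at (7.5, -2.5) does not reach this height (|z−center|=6.560 > r=4); Taking the first minus the rest: none of the subtracted shapes is present at this height, so the result so far is unchanged — 1 connected region; (whole slice rotated 35° about Z — lengths, areas and connectivity unchanged). The result has 1 disconnected region.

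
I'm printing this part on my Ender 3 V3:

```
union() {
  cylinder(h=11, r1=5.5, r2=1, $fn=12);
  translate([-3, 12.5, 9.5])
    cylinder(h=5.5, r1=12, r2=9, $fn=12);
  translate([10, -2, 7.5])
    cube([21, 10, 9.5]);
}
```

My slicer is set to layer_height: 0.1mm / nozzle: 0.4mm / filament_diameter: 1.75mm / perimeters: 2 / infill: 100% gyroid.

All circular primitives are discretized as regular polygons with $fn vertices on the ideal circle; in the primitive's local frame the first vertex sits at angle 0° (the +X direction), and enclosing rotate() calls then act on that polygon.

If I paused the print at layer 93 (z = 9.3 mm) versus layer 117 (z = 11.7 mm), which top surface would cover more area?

layer 117 (z = 11.7 mm)

Layer 93 (z = 9.3): the cone (r1=5.5→r2=1) has section circumradius 1.695 here — a regular 12-gon (area = (12/2)·1.695²·sin(360°/12) = 8.62 mm²); the cone at (-3, 12.5) is absent (z outside [9.5, 15]); the 21×10 cube at (10, -2) contributes its full rectangle (area 210.00 mm²); Taking the union: the 2 present regions are separate (no shared area or edge), so areas and boundary lengths simply add and each stays a separate island — area = 218.62 mm². So its area = 218.62 mm². Layer 117 (z = 11.7): the cone does not reach this height (z outside [0, 11]); the cone at (-3, 12.5) contributes a regular 12-gon of circumradius 10.800 (interpolated between r1=12 and r2=9 at t=0.400) (area = (12/2)·10.800²·sin(360°/12) = 349.92 mm²); the cube at (10, -2) (footprint 21×10) is included at this height (area 210.00 mm²); Combining (union): the 2 present regions are separate (no shared area or edge), so areas and boundary lengths simply add and each stays a separate island — area = 559.92 mm². So its area = 559.92 mm². Layer 117 is larger (559.92 vs 218.62 mm²).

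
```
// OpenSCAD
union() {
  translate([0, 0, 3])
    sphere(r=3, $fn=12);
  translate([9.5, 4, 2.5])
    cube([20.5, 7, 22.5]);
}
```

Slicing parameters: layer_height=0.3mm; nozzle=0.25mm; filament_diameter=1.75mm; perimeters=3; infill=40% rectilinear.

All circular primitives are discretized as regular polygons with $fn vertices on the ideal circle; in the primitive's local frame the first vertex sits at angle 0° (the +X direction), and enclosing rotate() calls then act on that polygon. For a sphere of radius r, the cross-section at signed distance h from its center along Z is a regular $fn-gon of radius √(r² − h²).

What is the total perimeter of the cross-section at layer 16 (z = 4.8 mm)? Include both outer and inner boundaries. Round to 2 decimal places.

69.91 mm

At z = 4.8 mm: the r=3 sphere slices to a regular 12-gon of circumradius 2.400 (√(r²−h²) with h=1.8 from center) (perimeter = 2·12·2.400·sin(180°/12) = 14.91 mm); the 20.5×7 cube at (9.5, 4) contributes its full rectangle (perimeter 55.00 mm); Combining (union): the 2 present regions are separate (no shared area or edge), so areas and boundary lengths simply add and each stays a separate island — boundary = 69.91 mm. Overall, the cross-section has 2 separate islands. Total boundary length (outer) = 69.91 mm.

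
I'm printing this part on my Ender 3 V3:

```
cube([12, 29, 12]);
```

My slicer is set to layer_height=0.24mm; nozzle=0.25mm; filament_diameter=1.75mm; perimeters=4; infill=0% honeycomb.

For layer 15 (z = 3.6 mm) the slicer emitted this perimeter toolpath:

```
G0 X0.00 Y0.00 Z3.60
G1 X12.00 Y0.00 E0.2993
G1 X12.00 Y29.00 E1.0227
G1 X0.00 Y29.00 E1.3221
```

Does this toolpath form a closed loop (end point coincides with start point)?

Start point (G0): (0.00, 0.00). End point (last G1): the path does not return to the start — open.

no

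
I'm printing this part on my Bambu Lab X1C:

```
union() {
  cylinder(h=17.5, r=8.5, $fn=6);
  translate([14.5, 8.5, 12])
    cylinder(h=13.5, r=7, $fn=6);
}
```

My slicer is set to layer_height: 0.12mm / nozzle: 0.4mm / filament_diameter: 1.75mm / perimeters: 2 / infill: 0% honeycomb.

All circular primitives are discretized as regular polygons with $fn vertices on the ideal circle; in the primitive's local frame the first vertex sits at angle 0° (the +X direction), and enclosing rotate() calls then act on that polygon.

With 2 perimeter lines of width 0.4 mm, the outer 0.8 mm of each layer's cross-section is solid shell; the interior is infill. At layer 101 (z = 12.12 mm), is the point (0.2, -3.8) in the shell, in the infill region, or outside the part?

infill

At z = 12.12 mm: the cylinder: section is a regular 6-gon, circumradius r=8.5; the cylinder at (14.5, 8.5): section is a regular 6-gon, circumradius r=7; Merging all regions: the 2 present regions are separate (no shared area or edge), so areas and boundary lengths simply add and each stays a separate island — 2 connected regions. Overall, the cross-section has 2 separate islands. The nearest boundary edge runs (4.25, -7.36)→(-4.25, -7.36); distance from the point to it = 3.56 mm. (Shell/infill is judged within the island containing the point — the largest one.) The point is inside the cross-section and 3.56 mm from the nearest boundary — more than the 0.8 mm shell width (2 × 0.4), so it's in the infill interior.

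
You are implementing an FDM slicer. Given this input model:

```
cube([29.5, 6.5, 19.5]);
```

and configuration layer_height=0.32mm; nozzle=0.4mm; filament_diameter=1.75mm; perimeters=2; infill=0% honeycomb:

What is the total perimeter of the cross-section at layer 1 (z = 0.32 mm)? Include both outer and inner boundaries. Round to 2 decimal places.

72.00 mm

At z = 0.32 mm: the 29.5×6.5 cube contributes its full rectangle (perimeter 72.00 mm). Overall, the cross-section is a single solid region. Total boundary length (outer) = 72.00 mm.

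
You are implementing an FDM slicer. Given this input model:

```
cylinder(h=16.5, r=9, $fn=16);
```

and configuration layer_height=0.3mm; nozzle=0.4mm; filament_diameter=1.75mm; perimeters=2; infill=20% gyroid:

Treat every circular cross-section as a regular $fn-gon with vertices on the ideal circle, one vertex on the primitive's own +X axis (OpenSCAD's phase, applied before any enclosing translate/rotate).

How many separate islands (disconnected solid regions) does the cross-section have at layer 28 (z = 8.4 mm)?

1

At z = 8.4 mm: the r=9 cylinder contributes a regular 16-gon of circumradius 9. Overall, the cross-section is a single solid region. Island count = 1.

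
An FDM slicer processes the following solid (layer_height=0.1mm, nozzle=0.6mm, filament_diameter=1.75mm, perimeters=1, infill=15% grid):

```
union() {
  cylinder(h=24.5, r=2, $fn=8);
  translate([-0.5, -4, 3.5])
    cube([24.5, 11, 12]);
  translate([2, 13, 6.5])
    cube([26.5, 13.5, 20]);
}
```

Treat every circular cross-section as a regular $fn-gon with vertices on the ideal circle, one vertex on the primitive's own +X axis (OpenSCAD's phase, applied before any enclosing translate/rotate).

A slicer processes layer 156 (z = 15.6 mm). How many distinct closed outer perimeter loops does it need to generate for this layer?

2

At z = 15.6 mm: the cylinder: section is a regular 8-gon, circumradius r=2; the cube at (-0.5, -4) does not reach this height (z outside [3.5, 15.5]); the 26.5×13.5 cube at (2, 13) contributes its full rectangle; Taking the union: the 2 present regions are separate (no shared area or edge), so areas and boundary lengths simply add and each stays a separate island — 2 connected regions. The result has 2 disconnected regions.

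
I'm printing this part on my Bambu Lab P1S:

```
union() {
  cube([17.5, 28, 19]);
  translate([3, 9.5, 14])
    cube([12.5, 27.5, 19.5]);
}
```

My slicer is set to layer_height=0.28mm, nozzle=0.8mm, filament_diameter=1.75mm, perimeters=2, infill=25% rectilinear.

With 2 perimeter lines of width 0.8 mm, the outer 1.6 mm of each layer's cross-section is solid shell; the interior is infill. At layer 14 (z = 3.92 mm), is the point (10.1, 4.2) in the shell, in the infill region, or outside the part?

infill

At z = 3.92 mm: the cube is present — its section is the full 17.5×28 rectangle; the cube at (3, 9.5) is not intersected at this z (z outside [14, 33.5]); Merging all regions: only the 17.5×28 cube is present, so the union is just that shape — 1 connected region. Overall, the cross-section is a single solid region. The nearest boundary edge runs (0.00, 0.00)→(17.50, 0.00); distance from the point to it = 4.20 mm. The point is inside the cross-section and 4.20 mm from the nearest boundary — more than the 1.6 mm shell width (2 × 0.8), so it's in the infill interior.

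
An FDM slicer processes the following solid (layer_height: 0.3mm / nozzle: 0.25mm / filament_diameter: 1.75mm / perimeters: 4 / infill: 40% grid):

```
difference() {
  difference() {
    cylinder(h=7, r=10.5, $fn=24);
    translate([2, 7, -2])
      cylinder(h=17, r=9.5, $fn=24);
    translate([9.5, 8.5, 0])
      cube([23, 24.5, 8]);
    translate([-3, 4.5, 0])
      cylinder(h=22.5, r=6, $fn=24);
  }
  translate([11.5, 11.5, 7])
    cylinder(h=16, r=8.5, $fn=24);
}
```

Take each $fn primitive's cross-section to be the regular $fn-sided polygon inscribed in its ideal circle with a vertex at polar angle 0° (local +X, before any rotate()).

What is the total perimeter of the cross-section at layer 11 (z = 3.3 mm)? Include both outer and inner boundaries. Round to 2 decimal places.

At z = 3.3 mm: the r=10.5 cylinder gives a regular 24-gon of circumradius 10.5 (constant along its height) (perimeter = 2·24·10.500·sin(180°/24) = 65.79 mm); the r=9.5 cylinder at (2, 7) gives a regular 24-gon of circumradius 9.5 (constant along its height) (perimeter = 2·24·9.500·sin(180°/24) = 59.52 mm); the 23×24.5 cube at (9.5, 8.5) contributes its full rectangle (perimeter 95.00 mm); the cylinder at (-3, 4.5): section is a regular 24-gon, circumradius r=6 (perimeter = 2·24·6.000·sin(180°/24) = 37.59 mm); Subtracting the remaining from the first: starting from the r=10.5 cylinder, the r=9.5 cylinder at (2, 7) partially overlaps it — only the 168.48 mm² overlap (of its 280.30 mm²) is removed, clipping the outline; the 23×24.5 cube at (9.5, 8.5) misses the remaining region (no effect); the r=6 cylinder at (-3, 4.5) partially overlaps it — only the 16.92 mm² overlap (of its 111.81 mm²) is removed, clipping the outline — boundary = 66.52 mm; the cylinder at (11.5, 11.5) is absent (z outside [7, 23]); Subtracting the remaining from the first: none of the subtracted shapes is present at this height, so that combined region is unchanged — boundary = 66.52 mm. Overall, the cross-section is a single solid region. Total boundary length (outer) = 66.52 mm.

66.52 mm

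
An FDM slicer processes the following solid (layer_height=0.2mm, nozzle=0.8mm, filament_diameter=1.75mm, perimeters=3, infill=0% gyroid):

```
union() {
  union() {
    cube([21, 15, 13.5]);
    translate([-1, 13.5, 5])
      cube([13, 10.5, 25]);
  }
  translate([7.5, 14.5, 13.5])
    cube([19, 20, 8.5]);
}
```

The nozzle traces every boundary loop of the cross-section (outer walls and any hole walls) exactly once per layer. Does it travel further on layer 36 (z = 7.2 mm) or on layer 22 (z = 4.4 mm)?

layer 36 (z = 7.2 mm)

Layer 36 (z = 7.2): the cube (footprint 21×15) is included at this height (perimeter 72.00 mm); the 13×10.5 cube at (-1, 13.5) contributes its full rectangle (perimeter 47.00 mm); Taking the union: the regions partially overlap (shared area 18.00 mm²), so the edge portions inside another operand are dropped and the merged outline is re-measured after clipping — boundary = 92.00 mm; the cube at (7.5, 14.5) does not reach this height (z outside [13.5, 22]); Taking the union: only the result so far is present, so the union is just that shape — boundary = 92.00 mm. So its perimeter = 92.00 mm. Layer 22 (z = 4.4): the 21×15 cube contributes its full rectangle (perimeter 72.00 mm); the cube at (-1, 13.5) is not intersected at this z (z outside [5, 30]); Combining (union): only the 21×15 cube is present, so the union is just that shape — boundary = 72.00 mm; the cube at (7.5, 14.5) does not reach this height (z outside [13.5, 22]); Combining (union): only the result so far is present, so the union is just that shape — boundary = 72.00 mm. So its perimeter = 72.00 mm. Layer 36 is larger (92.00 vs 72.00 mm).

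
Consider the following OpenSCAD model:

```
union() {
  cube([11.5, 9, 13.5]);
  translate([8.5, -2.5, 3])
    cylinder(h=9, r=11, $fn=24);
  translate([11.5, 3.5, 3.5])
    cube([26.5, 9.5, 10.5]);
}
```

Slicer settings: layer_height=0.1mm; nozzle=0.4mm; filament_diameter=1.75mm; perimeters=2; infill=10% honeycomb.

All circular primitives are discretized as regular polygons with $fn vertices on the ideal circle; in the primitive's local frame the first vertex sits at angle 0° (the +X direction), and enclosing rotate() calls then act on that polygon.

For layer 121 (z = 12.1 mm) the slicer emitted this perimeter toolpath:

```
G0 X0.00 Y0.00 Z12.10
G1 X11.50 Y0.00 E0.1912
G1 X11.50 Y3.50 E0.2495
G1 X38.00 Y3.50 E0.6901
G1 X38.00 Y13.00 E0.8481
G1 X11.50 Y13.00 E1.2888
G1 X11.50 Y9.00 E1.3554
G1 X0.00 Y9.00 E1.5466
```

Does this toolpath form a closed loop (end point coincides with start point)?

Start point (G0): (0.00, 0.00). End point (last G1): the path does not return to the start — open.

no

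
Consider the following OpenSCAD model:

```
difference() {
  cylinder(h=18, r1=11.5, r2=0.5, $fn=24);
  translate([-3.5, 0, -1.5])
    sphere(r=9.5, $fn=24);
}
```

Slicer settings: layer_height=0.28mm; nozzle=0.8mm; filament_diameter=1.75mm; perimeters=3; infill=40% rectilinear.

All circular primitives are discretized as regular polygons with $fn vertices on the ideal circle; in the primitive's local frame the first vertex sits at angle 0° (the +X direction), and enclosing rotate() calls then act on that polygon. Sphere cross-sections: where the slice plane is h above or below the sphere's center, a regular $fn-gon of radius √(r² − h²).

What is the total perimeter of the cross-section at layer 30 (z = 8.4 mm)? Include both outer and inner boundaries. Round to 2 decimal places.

At z = 8.4 mm: the cone (r1=11.5→r2=0.5) has section circumradius 6.367 here — a regular 24-gon (perimeter = 2·24·6.367·sin(180°/24) = 39.89 mm); the sphere at (-3.5, 0) does not reach this height (|z−center|=9.900 > r=9.5); Subtracting the remaining from the first: none of the subtracted shapes is present at this height, so the cone is unchanged — boundary = 39.89 mm. Overall, the cross-section is a single solid region. Total boundary length (outer) = 39.89 mm.

39.89 mm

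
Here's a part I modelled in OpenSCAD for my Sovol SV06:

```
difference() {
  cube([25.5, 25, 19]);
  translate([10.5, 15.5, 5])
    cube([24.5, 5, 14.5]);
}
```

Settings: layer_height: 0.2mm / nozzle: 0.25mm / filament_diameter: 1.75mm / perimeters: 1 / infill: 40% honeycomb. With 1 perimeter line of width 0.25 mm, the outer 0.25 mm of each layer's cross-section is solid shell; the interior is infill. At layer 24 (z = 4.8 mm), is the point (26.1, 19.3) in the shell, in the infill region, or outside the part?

At z = 4.8 mm: the cube is present — its section is the full 25.5×25 rectangle; the cube at (10.5, 15.5) does not reach this height (z outside [5, 19.5]); Taking the first minus the rest: none of the subtracted shapes is present at this height, so the 25.5×25 cube is unchanged — 1 connected region. Overall, the cross-section is a single solid region. The nearest boundary edge runs (25.50, 0.00)→(25.50, 25.00); distance from the point to it = 0.60 mm. The point is not inside any of the regions above, so it lies outside the cross-section (0.60 mm from the nearest boundary).

outside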